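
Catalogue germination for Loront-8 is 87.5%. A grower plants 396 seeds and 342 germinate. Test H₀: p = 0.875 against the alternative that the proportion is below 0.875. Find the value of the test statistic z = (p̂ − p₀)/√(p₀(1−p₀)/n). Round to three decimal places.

z = -0.684

p̂ = 342/396 = 0.86364.
SE = √(p₀(1−p₀)/n) = √(0.10938/396) = 0.01662.
z = (0.86364 − 0.875)/0.01662 = -0.01136/0.01662 = -0.684.
p-value = P(Z < -0.684) ≈ 0.2471.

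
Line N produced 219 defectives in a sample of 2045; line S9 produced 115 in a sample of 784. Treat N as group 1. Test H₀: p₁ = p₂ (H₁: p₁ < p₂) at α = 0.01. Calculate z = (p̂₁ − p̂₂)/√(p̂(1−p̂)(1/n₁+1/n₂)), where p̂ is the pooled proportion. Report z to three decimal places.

p̂₁ = 219/2045 ≈ 0.107090, p̂₂ = 115/784 ≈ 0.146684.
Pooled p̂ = (219+115)/(2045+784) = 334/2829 = 0.118063.
SE = √(p̂(1−p̂)(1/n₁+1/n₂)) = √(0.118063·0.881937·0.00176451) = √(0.000183728) = 0.013555.
z = (0.107090 − 0.146684)/0.013555 = -0.039594/0.013555 = -2.921.
p-value = P(Z < -2.921) ≈ 0.0017. With α = 0.01, reject H₀.

z = -2.921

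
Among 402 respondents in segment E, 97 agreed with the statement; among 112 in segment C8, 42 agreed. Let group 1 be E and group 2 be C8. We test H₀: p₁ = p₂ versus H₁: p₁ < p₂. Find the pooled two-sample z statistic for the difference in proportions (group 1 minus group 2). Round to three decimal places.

z = -2.817

p̂₁ = 97/402 ≈ 0.24129, p̂₂ = 42/112 ≈ 0.37500.
Pooled p̂ = (97+42)/(402+112) = 139/514 = 0.27043.
SE = √(p̂(1−p̂)(1/n₁+1/n₂)) = √(0.27043·0.72957·0.0114161) = √(0.00225237) = 0.04746.
z = (0.24129 − 0.37500)/0.04746 = -0.13371/0.04746 = -2.817.
p-value = P(Z < -2.817) ≈ 0.0024.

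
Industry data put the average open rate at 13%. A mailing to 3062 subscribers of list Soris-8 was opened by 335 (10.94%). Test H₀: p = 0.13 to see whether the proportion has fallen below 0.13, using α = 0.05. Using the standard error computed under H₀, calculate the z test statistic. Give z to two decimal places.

z = -3.39

p̂ = 335/3062 ≈ 0.10941.
SE = √(p₀(1−p₀)/n) = √(0.1131/3062) = 0.00608.
z = (0.10941 − 0.13)/0.00608 = -0.02059/0.00608 = -3.39.
p-value = P(Z < -3.389) ≈ 0.0004. With α = 0.05, reject H₀.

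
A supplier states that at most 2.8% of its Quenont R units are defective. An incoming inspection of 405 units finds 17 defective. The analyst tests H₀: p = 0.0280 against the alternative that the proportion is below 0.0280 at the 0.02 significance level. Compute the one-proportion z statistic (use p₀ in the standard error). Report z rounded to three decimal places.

z = 1.705

p̂ = 17/405 = 0.04198.
Under H₀, SE = √(0.028·0.972/405) = √(6.72e-05) = 0.00820.
z = (0.04198 − 0.028)/0.00820 = 0.01398/0.00820 = 1.705.
p-value = P(Z < 1.705) ≈ 0.9559; since p > α = 0.02, fail to reject H₀.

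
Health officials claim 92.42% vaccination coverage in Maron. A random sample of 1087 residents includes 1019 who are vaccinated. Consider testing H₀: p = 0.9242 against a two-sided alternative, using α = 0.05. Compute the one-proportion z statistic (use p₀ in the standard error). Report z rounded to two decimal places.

z = 1.65

p̂ = 1019/1087 = 0.9374.
SE = √(p₀(1−p₀)/n) = √(0.070054/1087) = 0.0080.
z = (0.9374 − 0.9242)/0.0080 = 0.0132/0.0080 = 1.65.
p-value = 2·P(Z > 1.650) ≈ 0.0990. With α = 0.05, fail to reject H₀.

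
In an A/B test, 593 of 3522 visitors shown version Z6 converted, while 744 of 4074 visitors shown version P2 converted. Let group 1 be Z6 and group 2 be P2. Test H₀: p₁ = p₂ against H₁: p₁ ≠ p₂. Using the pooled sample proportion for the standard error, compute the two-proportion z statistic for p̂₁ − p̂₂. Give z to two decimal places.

p̂₁ = 593/3522 = 0.16837, p̂₂ = 744/4074 = 0.18262.
Pooled p̂ = (593+744)/(3522+4074) = 1337/7596 = 0.17601.
SE = √(p̂(1−p̂)(1/n₁+1/n₂)) = √(0.17601·0.82399·0.000529389) = √(7.67787e-05) = 0.00876.
z = (0.16837 − 0.18262)/0.00876 = -0.01425/0.00876 = -1.63.
p-value = 2·P(Z > 1.626) ≈ 0.1039.

z = -1.63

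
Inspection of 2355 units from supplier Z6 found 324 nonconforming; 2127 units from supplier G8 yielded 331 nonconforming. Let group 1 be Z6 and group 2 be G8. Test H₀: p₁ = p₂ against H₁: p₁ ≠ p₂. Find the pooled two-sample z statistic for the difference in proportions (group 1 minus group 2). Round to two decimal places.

z = -1.71

p̂₁ = 324/2355 ≈ 0.13758, p̂₂ = 331/2127 ≈ 0.15562.
Pooled p̂ = (324+331)/(2355+2127) = 655/4482 = 0.14614.
SE = √(0.124783 × 0.000894774) = 0.01057.
z = (0.13758 − 0.15562)/0.01057 = -0.01804/0.01057 = -1.71.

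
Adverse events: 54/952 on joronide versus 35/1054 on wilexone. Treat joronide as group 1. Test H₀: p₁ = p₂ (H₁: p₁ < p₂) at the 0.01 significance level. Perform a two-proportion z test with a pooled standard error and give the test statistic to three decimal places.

p̂₁ = 54/952 ≈ 0.056723, p̂₂ = 35/1054 ≈ 0.033207.
Pooled p̂ = (54+35)/(952+1054) = 89/2006 = 0.044367.
SE = √(p̂(1−p̂)(1/n₁+1/n₂)) = √(0.044367·0.955633·0.00199919) = √(8.47625e-05) = 0.009207.
z = (0.056723 − 0.033207)/0.009207 = 0.023516/0.009207 = 2.554.
p-value = P(Z < 2.554) ≈ 0.9947. With α = 0.01, fail to reject H₀.

z = 2.554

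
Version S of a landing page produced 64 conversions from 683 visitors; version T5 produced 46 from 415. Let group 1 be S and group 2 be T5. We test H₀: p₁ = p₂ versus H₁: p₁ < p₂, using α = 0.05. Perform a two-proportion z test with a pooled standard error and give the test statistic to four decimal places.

p̂₁ = 64/683 = 0.093704, p̂₂ = 46/415 = 0.110843.
Pooled p̂ = (64+46)/(683+415) = 110/1098 = 0.100182.
SE = √(0.0901457 × 0.00387377) = 0.018687.
z = (0.093704 − 0.110843)/0.018687 = -0.017139/0.018687 = -0.9172.
p-value = P(Z < -0.917) ≈ 0.1795, so at α = 0.05 we fail to reject H₀.

z = -0.9172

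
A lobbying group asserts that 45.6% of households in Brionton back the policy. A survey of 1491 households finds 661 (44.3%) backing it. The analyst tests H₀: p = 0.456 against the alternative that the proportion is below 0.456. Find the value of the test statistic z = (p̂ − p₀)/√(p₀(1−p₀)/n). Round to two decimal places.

z = -0.98

p̂ = 661/1491 = 0.4433.
Under H₀, SE = √(0.456·0.544/1491) = √(0.000166374) = 0.0129.
z = (0.4433 − 0.456)/0.0129 = -0.0127/0.0129 = -0.98.
p-value = P(Z < -0.983) ≈ 0.1629.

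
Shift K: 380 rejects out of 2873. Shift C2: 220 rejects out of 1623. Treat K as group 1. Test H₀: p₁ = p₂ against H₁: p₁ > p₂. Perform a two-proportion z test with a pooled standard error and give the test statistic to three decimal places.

z = -0.311

p̂₁ = 380/2873 ≈ 0.13227, p̂₂ = 220/1623 ≈ 0.13555.
Pooled p̂ = (380+220)/(2873+1623) = 600/4496 = 0.13345.
SE = √(p̂(1−p̂)(1/n₁+1/n₂)) = √(0.13345·0.86655·0.000964211) = √(0.000111504) = 0.01056.
z = (0.13227 − 0.13555)/0.01056 = -0.00328/0.01056 = -0.311.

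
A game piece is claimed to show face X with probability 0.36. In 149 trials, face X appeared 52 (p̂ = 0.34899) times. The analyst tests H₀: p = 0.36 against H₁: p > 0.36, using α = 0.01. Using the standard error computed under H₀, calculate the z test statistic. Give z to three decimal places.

p̂ = 52/149 = 0.34899.
Standard error under H₀: √(0.36×0.64/149) = 0.03932.
z = (0.34899 − 0.36)/0.03932 = -0.01101/0.03932 = -0.280.
p-value = P(Z > -0.280) ≈ 0.6102, so at α = 0.01 we fail to reject H₀.

z = -0.280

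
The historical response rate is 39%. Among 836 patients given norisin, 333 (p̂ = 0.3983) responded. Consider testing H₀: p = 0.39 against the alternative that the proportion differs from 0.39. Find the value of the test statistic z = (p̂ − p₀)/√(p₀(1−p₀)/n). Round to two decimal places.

z = 0.49

p̂ = 333/836 ≈ 0.3983.
SE = √(p₀(1−p₀)/n) = √(0.2379/836) = 0.0169.
z = (0.3983 − 0.39)/0.0169 = 0.0083/0.0169 = 0.49.
p-value = 2·P(Z > 0.494) ≈ 0.6216.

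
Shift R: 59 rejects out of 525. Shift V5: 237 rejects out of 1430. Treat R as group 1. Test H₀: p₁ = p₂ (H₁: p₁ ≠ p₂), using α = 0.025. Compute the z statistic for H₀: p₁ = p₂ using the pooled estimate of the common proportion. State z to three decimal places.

p̂₁ = 59/525 ≈ 0.11238, p̂₂ = 237/1430 ≈ 0.16573.
Pooled p̂ = (59+237)/(525+1430) = 296/1955 = 0.15141.
SE = √(p̂(1−p̂)(1/n₁+1/n₂)) = √(0.15141·0.84859·0.00260406) = √(0.000334577) = 0.01829.
z = (0.11238 − 0.16573)/0.01829 = -0.05335/0.01829 = -2.917.
p-value = 2·P(Z > 2.917) ≈ 0.0035; since p < α = 0.025, reject H₀.

z = -2.917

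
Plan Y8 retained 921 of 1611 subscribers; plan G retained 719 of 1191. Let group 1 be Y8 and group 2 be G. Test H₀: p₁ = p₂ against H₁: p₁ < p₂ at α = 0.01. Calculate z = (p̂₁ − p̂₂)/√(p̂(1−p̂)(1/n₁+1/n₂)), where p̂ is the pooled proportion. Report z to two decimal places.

p̂₁ = 921/1611 ≈ 0.5717, p̂₂ = 719/1191 ≈ 0.6037.
Pooled p̂ = (921+719)/(1611+1191) = 1640/2802 = 0.5853.
SE = √(0.242725 × 0.00146036) = 0.0188.
z = (0.5717 − 0.6037)/0.0188 = -0.0320/0.0188 = -1.70.
p-value = P(Z < -1.700) ≈ 0.0446. With α = 0.01, fail to reject H₀.

z = -1.70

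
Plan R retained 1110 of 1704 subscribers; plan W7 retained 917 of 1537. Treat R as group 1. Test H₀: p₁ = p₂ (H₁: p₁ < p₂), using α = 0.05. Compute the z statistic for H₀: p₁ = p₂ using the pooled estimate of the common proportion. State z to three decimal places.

p̂₁ = 1110/1704 = 0.651408, p̂₂ = 917/1537 = 0.596617.
Pooled p̂ = (1110+917)/(1704+1537) = 2027/3241 = 0.625424.
SE = √(0.234269 × 0.00123747) = 0.017026.
z = (0.651408 − 0.596617)/0.017026 = 0.054791/0.017026 = 3.218.
p-value = P(Z < 3.218) ≈ 0.9994; since p > α = 0.05, fail to reject H₀.

z = 3.218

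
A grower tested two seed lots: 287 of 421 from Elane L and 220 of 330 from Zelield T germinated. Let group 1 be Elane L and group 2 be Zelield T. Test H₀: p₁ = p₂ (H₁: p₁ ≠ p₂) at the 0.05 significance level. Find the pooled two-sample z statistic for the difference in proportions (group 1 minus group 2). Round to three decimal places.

z = 0.437

p̂₁ = 287/421 ≈ 0.68171, p̂₂ = 220/330 ≈ 0.66667.
Pooled p̂ = (287+220)/(421+330) = 507/751 = 0.67510.
SE = √(p̂(1−p̂)(1/n₁+1/n₂)) = √(0.67510·0.32490·0.0054056) = √(0.00118566) = 0.03443.
z = (0.68171 − 0.66667)/0.03443 = 0.01504/0.03443 = 0.437.
p-value = 2·P(Z > 0.437) ≈ 0.6622. With α = 0.05, fail to reject H₀.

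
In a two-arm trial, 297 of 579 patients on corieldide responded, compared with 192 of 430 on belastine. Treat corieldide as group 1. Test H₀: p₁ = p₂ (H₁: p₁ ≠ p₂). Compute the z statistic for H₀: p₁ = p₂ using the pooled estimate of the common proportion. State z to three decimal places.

p̂₁ = 297/579 = 0.51295, p̂₂ = 192/430 = 0.44651.
Pooled p̂ = (297+192)/(579+430) = 489/1009 = 0.48464.
SE = √(p̂(1−p̂)(1/n₁+1/n₂)) = √(0.48464·0.51536·0.0040527) = √(0.00101222) = 0.03182.
z = (0.51295 − 0.44651)/0.03182 = 0.06644/0.03182 = 2.088.

z = 2.088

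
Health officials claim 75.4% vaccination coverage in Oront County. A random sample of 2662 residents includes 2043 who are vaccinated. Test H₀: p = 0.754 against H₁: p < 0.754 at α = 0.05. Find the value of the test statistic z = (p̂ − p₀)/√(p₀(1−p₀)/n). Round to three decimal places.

p̂ = 2043/2662 ≈ 0.76747.
Under H₀, SE = √(0.754·0.246/2662) = √(6.96784e-05) = 0.00835.
z = (0.76747 − 0.754)/0.00835 = 0.01347/0.00835 = 1.613.
p-value = P(Z < 1.613) ≈ 0.9467. With α = 0.05, fail to reject H₀.

z = 1.613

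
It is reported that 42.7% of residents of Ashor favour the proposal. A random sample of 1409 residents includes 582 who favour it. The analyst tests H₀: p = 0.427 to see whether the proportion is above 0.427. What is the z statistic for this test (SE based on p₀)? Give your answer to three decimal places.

z = -1.058

p̂ = 582/1409 = 0.41306.
SE = √(p₀(1−p₀)/n) = √(0.24467/1409) = 0.01318.
z = (0.41306 − 0.427)/0.01318 = -0.01394/0.01318 = -1.058.
p-value = P(Z > -1.058) ≈ 0.8550.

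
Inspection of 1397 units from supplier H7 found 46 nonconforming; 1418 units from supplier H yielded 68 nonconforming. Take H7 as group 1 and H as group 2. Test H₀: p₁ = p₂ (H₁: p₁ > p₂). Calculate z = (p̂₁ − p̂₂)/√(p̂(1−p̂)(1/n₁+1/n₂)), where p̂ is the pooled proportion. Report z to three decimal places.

z = -2.022

p̂₁ = 46/1397 = 0.03293, p̂₂ = 68/1418 = 0.04795.
Pooled p̂ = (46+68)/(1397+1418) = 114/2815 = 0.04050.
SE = √(0.0388573 × 0.00142104) = 0.00743.
z = (0.03293 − 0.04795)/0.00743 = -0.01502/0.00743 = -2.022.
p-value = P(Z > -2.022) ≈ 0.9784.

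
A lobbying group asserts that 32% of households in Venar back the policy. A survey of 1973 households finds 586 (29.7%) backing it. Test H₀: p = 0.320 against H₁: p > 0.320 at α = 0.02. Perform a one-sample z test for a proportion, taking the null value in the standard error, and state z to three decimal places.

p̂ = 586/1973 ≈ 0.297010.
SE = √(p₀(1−p₀)/n) = √(0.2176/1973) = 0.010502.
z = (0.297010 − 0.32)/0.010502 = -0.022990/0.010502 = -2.189.
p-value = P(Z > -2.189) ≈ 0.9857, so at α = 0.02 we fail to reject H₀.

z = -2.189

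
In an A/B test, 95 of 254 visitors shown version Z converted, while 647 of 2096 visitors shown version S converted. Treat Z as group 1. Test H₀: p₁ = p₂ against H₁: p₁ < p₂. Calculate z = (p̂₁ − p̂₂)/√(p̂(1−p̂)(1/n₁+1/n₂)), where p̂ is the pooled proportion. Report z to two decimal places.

z = 2.12

p̂₁ = 95/254 = 0.37402, p̂₂ = 647/2096 = 0.30868.
Pooled p̂ = (95+647)/(254+2096) = 742/2350 = 0.31574.
SE = √(0.21605 × 0.00441411) = 0.03088.
z = (0.37402 − 0.30868)/0.03088 = 0.06534/0.03088 = 2.12.
p-value = P(Z < 2.116) ≈ 0.9828.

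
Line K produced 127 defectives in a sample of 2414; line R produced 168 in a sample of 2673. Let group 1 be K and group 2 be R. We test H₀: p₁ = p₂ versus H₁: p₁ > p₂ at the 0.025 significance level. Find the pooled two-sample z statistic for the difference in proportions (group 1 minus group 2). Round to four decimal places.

p̂₁ = 127/2414 = 0.0526098, p̂₂ = 168/2673 = 0.0628507.
Pooled p̂ = (127+168)/(2414+2673) = 295/5087 = 0.0579910.
SE = √(0.054628 × 0.000788362) = 0.0065625.
z = (0.0526098 − 0.0628507)/0.0065625 = -0.0102409/0.0065625 = -1.5605.
p-value = P(Z > -1.561) ≈ 0.9407. With α = 0.025, fail to reject H₀.

z = -1.5605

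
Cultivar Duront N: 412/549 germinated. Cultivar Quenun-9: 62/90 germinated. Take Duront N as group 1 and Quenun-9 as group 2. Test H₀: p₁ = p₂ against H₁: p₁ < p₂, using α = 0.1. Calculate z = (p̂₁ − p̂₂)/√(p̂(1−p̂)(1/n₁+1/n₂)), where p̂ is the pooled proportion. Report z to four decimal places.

z = 1.2370

p̂₁ = 412/549 ≈ 0.750455, p̂₂ = 62/90 ≈ 0.688889.
Pooled p̂ = (412+62)/(549+90) = 474/639 = 0.741784.
SE = √(0.19154 × 0.0129326) = 0.049771.
z = (0.750455 − 0.688889)/0.049771 = 0.061566/0.049771 = 1.2370.
p-value = P(Z < 1.237) ≈ 0.8920; since p > α = 0.1, fail to reject H₀.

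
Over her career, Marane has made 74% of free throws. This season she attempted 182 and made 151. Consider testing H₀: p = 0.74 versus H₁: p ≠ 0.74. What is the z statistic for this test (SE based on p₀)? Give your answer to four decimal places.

p̂ = 151/182 = 0.829670.
Standard error under H₀: √(0.74×0.26/182) = 0.032514.
z = (0.829670 − 0.74)/0.032514 = 0.089670/0.032514 = 2.7579.

z = 2.7579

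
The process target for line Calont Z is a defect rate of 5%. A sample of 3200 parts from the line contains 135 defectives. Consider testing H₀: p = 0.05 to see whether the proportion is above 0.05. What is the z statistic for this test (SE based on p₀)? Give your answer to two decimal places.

z = -2.03

p̂ = 135/3200 ≈ 0.04219.
SE = √(p₀(1−p₀)/n) = √(0.0475/3200) = 0.00385.
z = (0.04219 − 0.05)/0.00385 = -0.00781/0.00385 = -2.03.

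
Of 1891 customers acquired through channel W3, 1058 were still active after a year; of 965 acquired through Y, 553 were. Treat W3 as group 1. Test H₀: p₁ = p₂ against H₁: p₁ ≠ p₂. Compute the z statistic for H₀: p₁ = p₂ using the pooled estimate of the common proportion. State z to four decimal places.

p̂₁ = 1058/1891 ≈ 0.559492, p̂₂ = 553/965 ≈ 0.573057.
Pooled p̂ = (1058+553)/(1891+965) = 1611/2856 = 0.564076.
SE = √(0.245894 × 0.00156509) = 0.019618.
z = (0.559492 − 0.573057)/0.019618 = -0.013565/0.019618 = -0.6915.

z = -0.6915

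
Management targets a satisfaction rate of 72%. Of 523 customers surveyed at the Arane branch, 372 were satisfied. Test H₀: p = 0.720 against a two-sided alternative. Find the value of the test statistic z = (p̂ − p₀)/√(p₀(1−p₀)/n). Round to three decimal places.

p̂ = 372/523 ≈ 0.71128.
Standard error under H₀: √(0.72×0.28/523) = 0.01963.
z = (0.71128 − 0.72)/0.01963 = -0.00872/0.01963 = -0.444.
p-value = 2·P(Z > 0.444) ≈ 0.6570.

z = -0.444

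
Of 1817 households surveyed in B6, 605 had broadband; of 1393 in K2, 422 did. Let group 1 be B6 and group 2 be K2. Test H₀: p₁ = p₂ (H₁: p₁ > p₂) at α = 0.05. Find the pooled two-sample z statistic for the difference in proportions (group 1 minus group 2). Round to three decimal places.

p̂₁ = 605/1817 = 0.332966, p̂₂ = 422/1393 = 0.302943.
Pooled p̂ = (605+422)/(1817+1393) = 1027/3210 = 0.319938.
SE = √(0.217578 × 0.00126823) = 0.016611.
z = (0.332966 − 0.302943)/0.016611 = 0.030023/0.016611 = 1.807.
p-value = P(Z > 1.807) ≈ 0.0354, so at α = 0.05 we reject H₀.

z = 1.807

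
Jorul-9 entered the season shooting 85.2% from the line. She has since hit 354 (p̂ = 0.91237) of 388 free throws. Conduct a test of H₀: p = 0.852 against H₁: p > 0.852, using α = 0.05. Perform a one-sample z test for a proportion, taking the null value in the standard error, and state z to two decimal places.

p̂ = 354/388 = 0.91237.
Standard error under H₀: √(0.852×0.148/388) = 0.01803.
z = (0.91237 − 0.852)/0.01803 = 0.06037/0.01803 = 3.35.
p-value = P(Z > 3.349) ≈ 0.0004, so at α = 0.05 we reject H₀.

z = 3.35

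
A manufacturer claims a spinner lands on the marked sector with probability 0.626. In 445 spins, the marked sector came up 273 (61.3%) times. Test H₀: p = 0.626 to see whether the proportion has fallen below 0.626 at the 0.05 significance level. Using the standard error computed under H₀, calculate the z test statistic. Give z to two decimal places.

z = -0.55

p̂ = 273/445 = 0.6135.
Standard error under H₀: √(0.626×0.374/445) = 0.0229.
z = (0.6135 − 0.626)/0.0229 = -0.0125/0.0229 = -0.55.
p-value = P(Z < -0.546) ≈ 0.2926. With α = 0.05, fail to reject H₀.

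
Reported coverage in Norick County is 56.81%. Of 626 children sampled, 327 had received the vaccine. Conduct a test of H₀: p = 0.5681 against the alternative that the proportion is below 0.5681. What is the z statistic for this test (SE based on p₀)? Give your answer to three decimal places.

z = -2.310

p̂ = 327/626 = 0.52236.
Under H₀, SE = √(0.5681·0.4319/626) = √(0.000391953) = 0.01980.
z = (0.52236 − 0.5681)/0.01980 = -0.04574/0.01980 = -2.310.
p-value = P(Z < -2.310) ≈ 0.0104.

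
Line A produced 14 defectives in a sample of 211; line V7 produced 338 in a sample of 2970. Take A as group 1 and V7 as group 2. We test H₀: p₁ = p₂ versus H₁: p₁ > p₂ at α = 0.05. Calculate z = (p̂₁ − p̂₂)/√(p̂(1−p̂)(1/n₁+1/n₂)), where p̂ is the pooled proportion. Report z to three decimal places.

z = -2.123

p̂₁ = 14/211 = 0.06635, p̂₂ = 338/2970 = 0.11380.
Pooled p̂ = (14+338)/(211+2970) = 352/3181 = 0.11066.
SE = √(0.098412 × 0.00507604) = 0.02235.
z = (0.06635 − 0.11380)/0.02235 = -0.04745/0.02235 = -2.123.
p-value = P(Z > -2.123) ≈ 0.9831, so at α = 0.05 we fail to reject H₀.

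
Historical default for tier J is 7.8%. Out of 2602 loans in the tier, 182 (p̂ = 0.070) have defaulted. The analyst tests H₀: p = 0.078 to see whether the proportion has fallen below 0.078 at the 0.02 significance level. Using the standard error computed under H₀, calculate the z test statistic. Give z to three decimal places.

z = -1.532

p̂ = 182/2602 ≈ 0.069946.
SE = √(p₀(1−p₀)/n) = √(0.071916/2602) = 0.005257.
z = (0.069946 − 0.078)/0.005257 = -0.008054/0.005257 = -1.532.
p-value = P(Z < -1.532) ≈ 0.0628. With α = 0.02, fail to reject H₀.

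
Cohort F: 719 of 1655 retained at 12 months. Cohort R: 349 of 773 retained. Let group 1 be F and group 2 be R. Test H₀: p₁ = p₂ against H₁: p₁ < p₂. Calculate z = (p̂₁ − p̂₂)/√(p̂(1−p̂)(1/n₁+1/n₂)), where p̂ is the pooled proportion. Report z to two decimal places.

z = -0.79

p̂₁ = 719/1655 ≈ 0.4344, p̂₂ = 349/773 ≈ 0.4515.
Pooled p̂ = (719+349)/(1655+773) = 1068/2428 = 0.4399.
SE = √(0.246384 × 0.00189789) = 0.0216.
z = (0.4344 − 0.4515)/0.0216 = -0.0171/0.0216 = -0.79.
p-value = P(Z < -0.788) ≈ 0.2153.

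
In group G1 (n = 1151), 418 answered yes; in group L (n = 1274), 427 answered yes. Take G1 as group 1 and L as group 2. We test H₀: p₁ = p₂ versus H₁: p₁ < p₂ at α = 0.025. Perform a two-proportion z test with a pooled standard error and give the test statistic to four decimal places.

p̂₁ = 418/1151 ≈ 0.363162, p̂₂ = 427/1274 ≈ 0.335165.
Pooled p̂ = (418+427)/(1151+1274) = 845/2425 = 0.348454.
SE = √(p̂(1−p̂)(1/n₁+1/n₂)) = √(0.348454·0.651546·0.00165374) = √(0.000375454) = 0.019377.
z = (0.363162 − 0.335165)/0.019377 = 0.027997/0.019377 = 1.4449.
p-value = P(Z < 1.445) ≈ 0.9258; since p > α = 0.025, fail to reject H₀.

z = 1.4449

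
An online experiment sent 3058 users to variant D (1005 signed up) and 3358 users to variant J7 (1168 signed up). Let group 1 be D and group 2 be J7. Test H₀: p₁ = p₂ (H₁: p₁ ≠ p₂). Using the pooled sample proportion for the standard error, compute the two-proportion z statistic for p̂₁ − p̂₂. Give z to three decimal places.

p̂₁ = 1005/3058 = 0.32865, p̂₂ = 1168/3358 = 0.34783.
Pooled p̂ = (1005+1168)/(3058+3358) = 2173/6416 = 0.33868.
SE = √(p̂(1−p̂)(1/n₁+1/n₂)) = √(0.33868·0.66132·0.000624807) = √(0.000139943) = 0.01183.
z = (0.32865 − 0.34783)/0.01183 = -0.01918/0.01183 = -1.621.
Two-sided p-value ≈ 2·Φ(−1.621) = 0.1049.

z = -1.621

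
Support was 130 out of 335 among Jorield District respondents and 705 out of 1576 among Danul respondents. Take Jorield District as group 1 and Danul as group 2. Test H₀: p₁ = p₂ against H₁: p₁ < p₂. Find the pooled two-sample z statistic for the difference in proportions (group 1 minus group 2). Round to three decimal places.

p̂₁ = 130/335 ≈ 0.388060, p̂₂ = 705/1576 ≈ 0.447335.
Pooled p̂ = (130+705)/(335+1576) = 835/1911 = 0.436944.
SE = √(0.246024 × 0.00361959) = 0.029841.
z = (0.388060 − 0.447335)/0.029841 = -0.059275/0.029841 = -1.986.

z = -1.986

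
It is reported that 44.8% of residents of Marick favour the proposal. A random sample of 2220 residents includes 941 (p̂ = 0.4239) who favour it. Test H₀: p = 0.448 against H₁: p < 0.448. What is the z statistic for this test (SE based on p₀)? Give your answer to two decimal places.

p̂ = 941/2220 ≈ 0.42387.
SE = √(p₀(1−p₀)/n) = √(0.2473/2220) = 0.01055.
z = (0.42387 − 0.448)/0.01055 = -0.02413/0.01055 = -2.29.
p-value = P(Z < -2.286) ≈ 0.0111.

z = -2.29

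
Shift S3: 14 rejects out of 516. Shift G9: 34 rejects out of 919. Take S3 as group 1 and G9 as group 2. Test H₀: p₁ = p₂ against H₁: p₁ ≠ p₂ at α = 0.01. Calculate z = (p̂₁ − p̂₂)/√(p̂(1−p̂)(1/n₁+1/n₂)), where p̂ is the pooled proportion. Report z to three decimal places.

z = -0.997

p̂₁ = 14/516 = 0.027132, p̂₂ = 34/919 = 0.036997.
Pooled p̂ = (14+34)/(516+919) = 48/1435 = 0.033449.
SE = √(p̂(1−p̂)(1/n₁+1/n₂)) = √(0.033449·0.966551·0.00302612) = √(9.78364e-05) = 0.009891.
z = (0.027132 − 0.036997)/0.009891 = -0.009865/0.009891 = -0.997.
p-value = 2·P(Z > 0.997) ≈ 0.3186. With α = 0.01, fail to reject H₀.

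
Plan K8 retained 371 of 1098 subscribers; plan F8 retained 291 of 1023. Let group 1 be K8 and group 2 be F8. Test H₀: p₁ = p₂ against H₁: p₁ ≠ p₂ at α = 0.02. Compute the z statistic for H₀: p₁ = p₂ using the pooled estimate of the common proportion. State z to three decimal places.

p̂₁ = 371/1098 = 0.33789, p̂₂ = 291/1023 = 0.28446.
Pooled p̂ = (371+291)/(1098+1023) = 662/2121 = 0.31212.
SE = √(p̂(1−p̂)(1/n₁+1/n₂)) = √(0.31212·0.68788·0.00188826) = √(0.00040541) = 0.02013.
z = (0.33789 − 0.28446)/0.02013 = 0.05343/0.02013 = 2.654.
Two-sided p-value ≈ 2·Φ(−2.654) = 0.0080. With α = 0.02, reject H₀.

z = 2.654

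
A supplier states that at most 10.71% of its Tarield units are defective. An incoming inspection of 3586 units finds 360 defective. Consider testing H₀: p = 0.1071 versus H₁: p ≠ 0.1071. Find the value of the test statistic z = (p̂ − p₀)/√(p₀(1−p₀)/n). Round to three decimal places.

z = -1.299

p̂ = 360/3586 ≈ 0.100390.
Under H₀, SE = √(0.1071·0.8929/3586) = √(2.66675e-05) = 0.005164.
z = (0.100390 − 0.1071)/0.005164 = -0.006710/0.005164 = -1.299.
Two-sided p-value ≈ 2·Φ(−1.299) = 0.1938.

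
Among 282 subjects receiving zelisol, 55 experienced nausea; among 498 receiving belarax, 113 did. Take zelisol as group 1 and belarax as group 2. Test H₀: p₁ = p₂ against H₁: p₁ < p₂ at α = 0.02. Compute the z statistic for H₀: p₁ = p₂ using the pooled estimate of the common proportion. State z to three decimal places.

z = -1.040

p̂₁ = 55/282 ≈ 0.19504, p̂₂ = 113/498 ≈ 0.22691.
Pooled p̂ = (55+113)/(282+498) = 168/780 = 0.21538.
SE = √(p̂(1−p̂)(1/n₁+1/n₂)) = √(0.21538·0.78462·0.00555413) = √(0.000938615) = 0.03064.
z = (0.19504 − 0.22691)/0.03064 = -0.03187/0.03064 = -1.040.
p-value = P(Z < -1.040) ≈ 0.1491. With α = 0.02, fail to reject H₀.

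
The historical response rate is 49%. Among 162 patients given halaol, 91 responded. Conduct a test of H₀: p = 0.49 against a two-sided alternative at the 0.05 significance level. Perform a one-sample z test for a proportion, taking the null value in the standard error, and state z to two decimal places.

z = 1.83

p̂ = 91/162 ≈ 0.56173.
SE = √(p₀(1−p₀)/n) = √(0.2499/162) = 0.03928.
z = (0.56173 − 0.49)/0.03928 = 0.07173/0.03928 = 1.83.
Two-sided p-value ≈ 2·Φ(−1.826) = 0.0678. With α = 0.05, fail to reject H₀.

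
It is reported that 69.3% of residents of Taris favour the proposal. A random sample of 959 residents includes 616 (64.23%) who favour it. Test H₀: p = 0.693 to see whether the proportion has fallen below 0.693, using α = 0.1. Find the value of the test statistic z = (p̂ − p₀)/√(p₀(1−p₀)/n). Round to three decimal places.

z = -3.402

p̂ = 616/959 ≈ 0.64234.
Standard error under H₀: √(0.693×0.307/959) = 0.01489.
z = (0.64234 − 0.693)/0.01489 = -0.05066/0.01489 = -3.402.
p-value = P(Z < -3.402) ≈ 0.0003; since p < α = 0.1, reject H₀.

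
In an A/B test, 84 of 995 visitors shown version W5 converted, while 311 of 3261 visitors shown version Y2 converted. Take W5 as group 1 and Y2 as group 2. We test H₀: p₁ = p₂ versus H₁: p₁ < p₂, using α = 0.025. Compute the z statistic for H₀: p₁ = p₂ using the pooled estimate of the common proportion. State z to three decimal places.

p̂₁ = 84/995 ≈ 0.08442, p̂₂ = 311/3261 ≈ 0.09537.
Pooled p̂ = (84+311)/(995+3261) = 395/4256 = 0.09281.
SE = √(0.0841964 × 0.00131168) = 0.01051.
z = (0.08442 − 0.09537)/0.01051 = -0.01095/0.01051 = -1.042.
p-value = P(Z < -1.042) ≈ 0.1488, so at α = 0.025 we fail to reject H₀.

z = -1.042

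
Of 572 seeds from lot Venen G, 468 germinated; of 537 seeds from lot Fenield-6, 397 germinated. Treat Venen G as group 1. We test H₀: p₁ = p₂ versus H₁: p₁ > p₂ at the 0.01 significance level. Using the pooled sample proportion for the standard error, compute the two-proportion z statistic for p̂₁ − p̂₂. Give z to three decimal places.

z = 3.169

p̂₁ = 468/572 ≈ 0.818182, p̂₂ = 397/537 ≈ 0.739292.
Pooled p̂ = (468+397)/(572+537) = 865/1109 = 0.779982.
SE = √(p̂(1−p̂)(1/n₁+1/n₂)) = √(0.779982·0.220018·0.00361045) = √(0.00061959) = 0.024892.
z = (0.818182 − 0.739292)/0.024892 = 0.078890/0.024892 = 3.169.
p-value = P(Z > 3.169) ≈ 0.0008, so at α = 0.01 we reject H₀.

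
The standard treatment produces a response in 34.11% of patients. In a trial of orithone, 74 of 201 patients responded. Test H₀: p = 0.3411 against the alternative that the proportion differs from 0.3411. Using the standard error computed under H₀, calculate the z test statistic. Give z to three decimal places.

z = 0.809

p̂ = 74/201 ≈ 0.36816.
Under H₀, SE = √(0.3411·0.6589/201) = √(0.00111816) = 0.03344.
z = (0.36816 − 0.3411)/0.03344 = 0.02706/0.03344 = 0.809.
p-value = 2·P(Z > 0.809) ≈ 0.4184.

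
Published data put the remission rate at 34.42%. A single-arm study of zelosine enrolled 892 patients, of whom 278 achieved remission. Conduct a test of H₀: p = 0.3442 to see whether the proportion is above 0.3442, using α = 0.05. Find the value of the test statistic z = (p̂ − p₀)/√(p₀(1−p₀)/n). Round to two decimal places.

p̂ = 278/892 = 0.31166.
Standard error under H₀: √(0.3442×0.6558/892) = 0.01591.
z = (0.31166 − 0.3442)/0.01591 = -0.03254/0.01591 = -2.05.
p-value = P(Z > -2.046) ≈ 0.9796, so at α = 0.05 we fail to reject H₀.

z = -2.05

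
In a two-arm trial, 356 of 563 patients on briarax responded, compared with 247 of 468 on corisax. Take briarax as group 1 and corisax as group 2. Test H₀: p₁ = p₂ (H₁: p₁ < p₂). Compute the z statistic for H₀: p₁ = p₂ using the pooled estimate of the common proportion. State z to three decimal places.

z = 3.392

p̂₁ = 356/563 ≈ 0.63233, p̂₂ = 247/468 ≈ 0.52778.
Pooled p̂ = (356+247)/(563+468) = 603/1031 = 0.58487.
SE = √(p̂(1−p̂)(1/n₁+1/n₂)) = √(0.58487·0.41513·0.00391295) = √(0.000950054) = 0.03082.
z = (0.63233 − 0.52778)/0.03082 = 0.10455/0.03082 = 3.392.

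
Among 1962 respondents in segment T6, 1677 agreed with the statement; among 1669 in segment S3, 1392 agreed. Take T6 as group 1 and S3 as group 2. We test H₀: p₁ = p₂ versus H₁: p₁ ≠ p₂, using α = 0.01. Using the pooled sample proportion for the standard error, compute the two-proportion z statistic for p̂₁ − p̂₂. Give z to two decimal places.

z = 1.72

p̂₁ = 1677/1962 = 0.8547, p̂₂ = 1392/1669 = 0.8340.
Pooled p̂ = (1677+1392)/(1962+1669) = 3069/3631 = 0.8452.
SE = √(p̂(1−p̂)(1/n₁+1/n₂)) = √(0.8452·0.1548·0.00110885) = √(0.000145061) = 0.0120.
z = (0.8547 − 0.8340)/0.0120 = 0.0207/0.0120 = 1.72.
p-value = 2·P(Z > 1.719) ≈ 0.0856. With α = 0.01, fail to reject H₀.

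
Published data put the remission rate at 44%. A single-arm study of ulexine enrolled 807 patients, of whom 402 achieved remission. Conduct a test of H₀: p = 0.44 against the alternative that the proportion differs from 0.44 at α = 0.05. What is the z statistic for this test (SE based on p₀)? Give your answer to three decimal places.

z = 3.327

p̂ = 402/807 ≈ 0.498141.
Under H₀, SE = √(0.44·0.56/807) = √(0.000305328) = 0.017474.
z = (0.498141 − 0.44)/0.017474 = 0.058141/0.017474 = 3.327.
p-value = 2·P(Z > 3.327) ≈ 0.0009. With α = 0.05, reject H₀.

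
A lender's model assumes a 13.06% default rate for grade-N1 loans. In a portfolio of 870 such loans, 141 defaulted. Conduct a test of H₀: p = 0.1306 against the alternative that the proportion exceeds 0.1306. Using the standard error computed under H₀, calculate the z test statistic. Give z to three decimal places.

z = 2.755

p̂ = 141/870 = 0.162069.
SE = √(p₀(1−p₀)/n) = √(0.11354/870) = 0.011424.
z = (0.162069 − 0.1306)/0.011424 = 0.031469/0.011424 = 2.755.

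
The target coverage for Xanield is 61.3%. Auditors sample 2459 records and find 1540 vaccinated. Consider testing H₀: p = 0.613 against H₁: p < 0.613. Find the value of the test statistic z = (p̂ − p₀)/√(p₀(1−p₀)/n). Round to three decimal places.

z = 1.351

p̂ = 1540/2459 = 0.62627.
Standard error under H₀: √(0.613×0.387/2459) = 0.00982.
z = (0.62627 − 0.613)/0.00982 = 0.01327/0.00982 = 1.351.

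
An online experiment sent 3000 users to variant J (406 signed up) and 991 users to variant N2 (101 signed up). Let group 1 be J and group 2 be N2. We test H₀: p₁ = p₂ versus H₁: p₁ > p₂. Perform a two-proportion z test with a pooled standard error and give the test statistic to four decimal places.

p̂₁ = 406/3000 ≈ 0.1353333, p̂₂ = 101/991 ≈ 0.1019173.
Pooled p̂ = (406+101)/(3000+991) = 507/3991 = 0.1270358.
SE = √(p̂(1−p̂)(1/n₁+1/n₂)) = √(0.1270358·0.8729642·0.00134242) = √(0.000148871) = 0.0122013.
z = (0.1353333 − 0.1019173)/0.0122013 = 0.0334160/0.0122013 = 2.7387.
p-value = P(Z > 2.739) ≈ 0.0031.

z = 2.7387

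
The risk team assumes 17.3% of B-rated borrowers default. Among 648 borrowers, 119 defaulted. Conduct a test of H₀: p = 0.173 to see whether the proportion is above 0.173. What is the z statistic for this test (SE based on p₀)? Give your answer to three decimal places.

z = 0.716

p̂ = 119/648 = 0.18364.
Under H₀, SE = √(0.173·0.827/648) = √(0.000220789) = 0.01486.
z = (0.18364 − 0.173)/0.01486 = 0.01064/0.01486 = 0.716.
p-value = P(Z > 0.716) ≈ 0.2369.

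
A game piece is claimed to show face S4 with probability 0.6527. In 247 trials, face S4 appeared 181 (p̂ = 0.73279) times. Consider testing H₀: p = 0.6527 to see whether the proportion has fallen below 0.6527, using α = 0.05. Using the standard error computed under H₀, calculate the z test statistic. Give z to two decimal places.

p̂ = 181/247 ≈ 0.7328.
Under H₀, SE = √(0.6527·0.3473/247) = √(0.000917744) = 0.0303.
z = (0.7328 − 0.6527)/0.0303 = 0.0801/0.0303 = 2.64.
p-value = P(Z < 2.644) ≈ 0.9959. With α = 0.05, fail to reject H₀.

z = 2.64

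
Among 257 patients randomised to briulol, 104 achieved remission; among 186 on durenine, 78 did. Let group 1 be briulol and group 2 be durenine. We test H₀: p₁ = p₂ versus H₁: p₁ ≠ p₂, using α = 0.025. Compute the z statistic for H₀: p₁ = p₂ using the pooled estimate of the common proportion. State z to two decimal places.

z = -0.31

p̂₁ = 104/257 ≈ 0.4047, p̂₂ = 78/186 ≈ 0.4194.
Pooled p̂ = (104+78)/(257+186) = 182/443 = 0.4108.
SE = √(p̂(1−p̂)(1/n₁+1/n₂)) = √(0.4108·0.5892·0.00926739) = √(0.00224317) = 0.0474.
z = (0.4047 − 0.4194)/0.0474 = -0.0147/0.0474 = -0.31.
p-value = 2·P(Z > 0.310) ≈ 0.7565; since p > α = 0.025, fail to reject H₀.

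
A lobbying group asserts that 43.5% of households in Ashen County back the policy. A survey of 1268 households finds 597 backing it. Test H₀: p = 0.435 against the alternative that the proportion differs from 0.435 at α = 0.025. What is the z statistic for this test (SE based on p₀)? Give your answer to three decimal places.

z = 2.573

p̂ = 597/1268 = 0.47082.
Standard error under H₀: √(0.435×0.565/1268) = 0.01392.
z = (0.47082 − 0.435)/0.01392 = 0.03582/0.01392 = 2.573.
Two-sided p-value ≈ 2·Φ(−2.573) = 0.0101, so at α = 0.025 we reject H₀.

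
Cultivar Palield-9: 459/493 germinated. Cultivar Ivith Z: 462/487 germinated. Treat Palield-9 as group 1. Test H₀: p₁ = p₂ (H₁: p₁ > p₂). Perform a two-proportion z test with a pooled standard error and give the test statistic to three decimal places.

z = -1.160

p̂₁ = 459/493 ≈ 0.931034, p̂₂ = 462/487 ≈ 0.948665.
Pooled p̂ = (459+462)/(493+487) = 921/980 = 0.939796.
SE = √(p̂(1−p̂)(1/n₁+1/n₂)) = √(0.939796·0.060204·0.00408179) = √(0.000230946) = 0.015197.
z = (0.931034 − 0.948665)/0.015197 = -0.017631/0.015197 = -1.160.
p-value = P(Z > -1.160) ≈ 0.8770.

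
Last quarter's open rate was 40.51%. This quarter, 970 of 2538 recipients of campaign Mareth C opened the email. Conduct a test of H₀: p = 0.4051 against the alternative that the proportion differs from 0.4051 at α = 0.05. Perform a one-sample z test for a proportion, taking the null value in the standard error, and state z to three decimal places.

p̂ = 970/2538 ≈ 0.382191.
SE = √(p₀(1−p₀)/n) = √(0.24099/2538) = 0.009744.
z = (0.382191 − 0.4051)/0.009744 = -0.022909/0.009744 = -2.351.
Two-sided p-value ≈ 2·Φ(−2.351) = 0.0187, so at α = 0.05 we reject H₀.

z = -2.351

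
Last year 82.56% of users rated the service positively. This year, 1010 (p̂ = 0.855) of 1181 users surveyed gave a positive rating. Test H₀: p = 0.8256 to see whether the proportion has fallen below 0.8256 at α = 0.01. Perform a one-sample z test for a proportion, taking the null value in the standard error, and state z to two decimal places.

z = 2.68

p̂ = 1010/1181 ≈ 0.85521.
SE = √(p₀(1−p₀)/n) = √(0.14398/1181) = 0.01104.
z = (0.85521 − 0.8256)/0.01104 = 0.02961/0.01104 = 2.68.
p-value = P(Z < 2.681) ≈ 0.9963; since p > α = 0.01, fail to reject H₀.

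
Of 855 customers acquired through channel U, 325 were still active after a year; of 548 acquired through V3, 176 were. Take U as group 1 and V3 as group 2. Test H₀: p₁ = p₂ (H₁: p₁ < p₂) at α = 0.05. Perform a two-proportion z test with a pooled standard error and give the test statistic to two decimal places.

z = 2.25

p̂₁ = 325/855 = 0.3801, p̂₂ = 176/548 = 0.3212.
Pooled p̂ = (325+176)/(855+548) = 501/1403 = 0.3571.
SE = √(0.229577 × 0.00299441) = 0.0262.
z = (0.3801 − 0.3212)/0.0262 = 0.0589/0.0262 = 2.25.
p-value = P(Z < 2.248) ≈ 0.9877. With α = 0.05, fail to reject H₀.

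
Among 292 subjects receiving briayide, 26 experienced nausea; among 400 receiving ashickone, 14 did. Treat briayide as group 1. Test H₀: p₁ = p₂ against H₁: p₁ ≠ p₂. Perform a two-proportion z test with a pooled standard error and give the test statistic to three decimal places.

p̂₁ = 26/292 = 0.089041, p̂₂ = 14/400 = 0.035000.
Pooled p̂ = (26+14)/(292+400) = 40/692 = 0.057803.
SE = √(0.0544622 × 0.00592466) = 0.017963.
z = (0.089041 − 0.035000)/0.017963 = 0.054041/0.017963 = 3.008.

z = 3.008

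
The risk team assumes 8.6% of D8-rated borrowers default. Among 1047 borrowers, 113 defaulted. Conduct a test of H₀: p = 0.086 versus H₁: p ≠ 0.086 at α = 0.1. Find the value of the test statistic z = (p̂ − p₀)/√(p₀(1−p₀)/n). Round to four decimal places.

p̂ = 113/1047 ≈ 0.1079274.
SE = √(p₀(1−p₀)/n) = √(0.078604/1047) = 0.0086646.
z = (0.1079274 − 0.086)/0.0086646 = 0.0219274/0.0086646 = 2.5307.
p-value = 2·P(Z > 2.531) ≈ 0.0114. With α = 0.1, reject H₀.

z = 2.5307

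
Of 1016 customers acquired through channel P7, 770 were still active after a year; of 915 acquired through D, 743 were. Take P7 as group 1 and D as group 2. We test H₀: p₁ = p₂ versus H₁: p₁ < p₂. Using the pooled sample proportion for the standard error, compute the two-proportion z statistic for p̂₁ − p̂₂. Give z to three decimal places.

p̂₁ = 770/1016 = 0.75787, p̂₂ = 743/915 = 0.81202.
Pooled p̂ = (770+743)/(1016+915) = 1513/1931 = 0.78353.
SE = √(p̂(1−p̂)(1/n₁+1/n₂)) = √(0.78353·0.21647·0.00207715) = √(0.000352304) = 0.01877.
z = (0.75787 − 0.81202)/0.01877 = -0.05415/0.01877 = -2.885.
p-value = P(Z < -2.885) ≈ 0.0020.

z = -2.885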